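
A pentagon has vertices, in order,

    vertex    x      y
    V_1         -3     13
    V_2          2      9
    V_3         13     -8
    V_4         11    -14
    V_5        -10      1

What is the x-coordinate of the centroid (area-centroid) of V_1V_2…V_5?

223/134

Apply the surveyor's formula. First the cross-terms c_i = x_i·y_{i+1} − x_{i+1}·y_i:
  -53, -133, -94, -129, -127  ⇒  2A = -536, A = -268.
Then Σ (x_i + x_{i+1})·c_i = -2676, so x̄ = -2676 / (6·(-268)) = 223/134.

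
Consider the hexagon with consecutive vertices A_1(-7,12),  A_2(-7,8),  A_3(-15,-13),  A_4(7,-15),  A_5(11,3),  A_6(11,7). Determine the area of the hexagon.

Apply the shoelace (surveyor's) formula: 2A = Σ (x_i·y_{i+1} − x_{i+1}·y_i), indices taken mod 6.
Cross-terms: 28, 211, 316, 186, 44, 181  ⇒  Σ = 966
Area = |Σ|/2 = 483.

483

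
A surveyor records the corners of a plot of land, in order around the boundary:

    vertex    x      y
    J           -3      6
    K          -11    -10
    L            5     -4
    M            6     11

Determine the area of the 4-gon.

169

Σ = (96) + (94) + (79) + (69) = 338
Area = |Σ|/2 = 169.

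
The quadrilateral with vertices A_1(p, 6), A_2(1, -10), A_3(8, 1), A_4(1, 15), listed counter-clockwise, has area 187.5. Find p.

The doubled signed area Σ (x_i y_{i+1} − x_{i+1} y_i) is linear in p.
With p=0 it equals 200; the coefficient of p is -25 (from the two edges through A_1).
So -25·p + 200 = 2·187.5 = 375 ⇒ p = -7.

-7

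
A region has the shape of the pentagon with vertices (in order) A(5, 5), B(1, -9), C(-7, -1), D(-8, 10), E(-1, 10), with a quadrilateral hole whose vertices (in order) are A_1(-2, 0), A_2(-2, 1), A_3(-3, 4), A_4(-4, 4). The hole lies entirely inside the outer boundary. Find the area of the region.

156

Outer boundary:
Apply the shoelace (surveyor's) formula: 2A = Σ (x_i·y_{i+1} − x_{i+1}·y_i), indices taken mod 5.
Σ = (-50) + (-64) + (-78) + (-70) + (-55) = -317
Area = |Σ|/2 = 158.5.
Hole:
Apply Gauss's area formula: 2A = Σ (x_i·y_{i+1} − x_{i+1}·y_i), indices taken mod 4.
Cross-terms: -2, -5, 4, 8  ⇒  Σ = 5
Area = |Σ|/2 = 2.5.
Net area = 158.5 − 2.5 = 156.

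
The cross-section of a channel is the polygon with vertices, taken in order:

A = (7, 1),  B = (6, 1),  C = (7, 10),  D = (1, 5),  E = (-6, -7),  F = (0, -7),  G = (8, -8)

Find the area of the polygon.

Σ = (1) + (53) + (25) + (23) + (42) + (56) + (64) = 264
Area = |Σ|/2 = 132.

132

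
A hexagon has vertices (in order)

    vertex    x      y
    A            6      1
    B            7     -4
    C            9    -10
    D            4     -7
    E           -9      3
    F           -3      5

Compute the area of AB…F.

104

Apply the shoelace (surveyor's) formula: 2A = Σ (x_i·y_{i+1} − x_{i+1}·y_i), indices taken mod 6.
Cross-terms: -31, -34, -23, -51, -36, -33  ⇒  Σ = -208
Area = |Σ|/2 = 104.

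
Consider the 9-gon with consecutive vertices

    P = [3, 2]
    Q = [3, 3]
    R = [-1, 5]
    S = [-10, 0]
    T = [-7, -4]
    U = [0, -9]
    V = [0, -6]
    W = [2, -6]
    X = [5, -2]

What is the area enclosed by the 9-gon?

114

Apply Gauss's area formula: 2A = Σ (x_i·y_{i+1} − x_{i+1}·y_i), indices taken mod 9.
P→Q: (3)(3) − (3)(2) = 3
Q→R: (3)(5) − (-1)(3) = 18
R→S: (-1)(0) − (-10)(5) = 50
S→T: (-10)(-4) − (-7)(0) = 40
T→U: (-7)(-9) − (0)(-4) = 63
U→V: (0)(-6) − (0)(-9) = 0
V→W: (0)(-6) − (2)(-6) = 12
W→X: (2)(-2) − (5)(-6) = 26
X→P: (5)(2) − (3)(-2) = 16
Σ = 228
Area = |Σ|/2 = 114.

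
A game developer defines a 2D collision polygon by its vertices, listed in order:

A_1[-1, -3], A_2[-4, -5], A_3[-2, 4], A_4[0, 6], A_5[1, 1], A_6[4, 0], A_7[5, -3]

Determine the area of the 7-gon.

42.5

Apply the shoelace (surveyor's) formula: 2A = Σ (x_i·y_{i+1} − x_{i+1}·y_i), indices taken mod 7.
Cross-terms: -7, -26, -12, -6, -4, -12, -18  ⇒  Σ = -85
Area = |Σ|/2 = 42.5.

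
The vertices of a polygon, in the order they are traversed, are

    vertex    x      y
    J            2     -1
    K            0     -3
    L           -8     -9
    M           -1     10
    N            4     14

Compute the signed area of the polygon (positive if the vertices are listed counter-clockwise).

Apply Gauss's area formula: 2A = Σ (x_i·y_{i+1} − x_{i+1}·y_i), indices taken mod 5.
J→K: (2)(-3) − (0)(-1) = -6
K→L: (0)(-9) − (-8)(-3) = -24
L→M: (-8)(10) − (-1)(-9) = -89
M→N: (-1)(14) − (4)(10) = -54
N→J: (4)(-1) − (2)(14) = -32
Σ = -205
Signed area = Σ/2 = -102.5 (negative ⇒ clockwise traversal).

-102.5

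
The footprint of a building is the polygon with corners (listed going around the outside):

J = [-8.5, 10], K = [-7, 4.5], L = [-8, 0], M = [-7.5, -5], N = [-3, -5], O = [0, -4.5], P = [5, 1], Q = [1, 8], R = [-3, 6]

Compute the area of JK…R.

128.125

Σ = (31.75) + (36) + (40) + (22.5) + (13.5) + (22.5) + (39) + (30) + (21) = 256.25
Area = |Σ|/2 = 128.125.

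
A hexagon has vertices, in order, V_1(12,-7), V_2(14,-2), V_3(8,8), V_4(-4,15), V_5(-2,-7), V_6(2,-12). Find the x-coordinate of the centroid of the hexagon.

341/87

Apply the shoelace (surveyor's) formula. First the cross-terms c_i = x_i·y_{i+1} − x_{i+1}·y_i:
  74, 128, 152, 58, 38, 130  ⇒  2A = 580, A = 290.
Then Σ (x_i + x_{i+1})·c_i = 6820, so x̄ = 6820 / (6·290) = 341/87.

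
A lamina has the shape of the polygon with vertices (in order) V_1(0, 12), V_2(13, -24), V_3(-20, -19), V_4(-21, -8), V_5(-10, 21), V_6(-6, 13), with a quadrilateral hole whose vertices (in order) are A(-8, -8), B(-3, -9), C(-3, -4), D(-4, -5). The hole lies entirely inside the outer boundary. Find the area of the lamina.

847.5

Outer boundary:
Apply the shoelace formula: 2A = Σ (x_i·y_{i+1} − x_{i+1}·y_i), indices taken mod 6.
Σ = (-156) + (-727) + (-239) + (-521) + (-4) + (-72) = -1719
Area = |Σ|/2 = 859.5.
Hole:
Cross-terms: 48, -15, -1, -8  ⇒  Σ = 24
Area = |Σ|/2 = 12.
Net area = 859.5 − 12 = 847.5.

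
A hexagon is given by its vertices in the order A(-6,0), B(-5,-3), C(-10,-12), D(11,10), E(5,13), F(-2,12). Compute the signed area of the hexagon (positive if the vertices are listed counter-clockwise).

Apply the surveyor's formula: 2A = Σ (x_i·y_{i+1} − x_{i+1}·y_i), indices taken mod 6.
Σ = (18) + (30) + (32) + (93) + (86) + (72) = 331
Signed area = Σ/2 = 165.5 (positive ⇒ counter-clockwise traversal).

165.5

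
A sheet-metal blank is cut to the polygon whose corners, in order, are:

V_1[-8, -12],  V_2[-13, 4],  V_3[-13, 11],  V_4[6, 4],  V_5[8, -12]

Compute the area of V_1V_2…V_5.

Apply the shoelace (surveyor's) formula: 2A = Σ (x_i·y_{i+1} − x_{i+1}·y_i), indices taken mod 5.
Cross-terms: -188, -91, -118, -104, -192  ⇒  Σ = -693
Area = |Σ|/2 = 346.5.

346.5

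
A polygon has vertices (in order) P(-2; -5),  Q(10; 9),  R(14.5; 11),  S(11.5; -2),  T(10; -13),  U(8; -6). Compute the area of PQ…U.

Σ = (32) + (-20.5) + (-155.5) + (-129.5) + (44) + (-52) = -281.5
Area = |Σ|/2 = 140.75.

140.75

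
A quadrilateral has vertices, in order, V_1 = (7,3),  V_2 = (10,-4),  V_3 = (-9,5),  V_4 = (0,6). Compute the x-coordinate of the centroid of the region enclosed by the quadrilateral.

13/7

Apply the surveyor's formula. First the cross-terms c_i = x_i·y_{i+1} − x_{i+1}·y_i:
  -58, 14, -54, -42  ⇒  2A = -140, A = -70.
Then Σ (x_i + x_{i+1})·c_i = -780, so x̄ = -780 / (6·(-70)) = 13/7.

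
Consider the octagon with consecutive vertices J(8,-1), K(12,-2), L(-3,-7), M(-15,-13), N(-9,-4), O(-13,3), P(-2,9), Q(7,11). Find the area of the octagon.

293.5

Apply the shoelace formula: 2A = Σ (x_i·y_{i+1} − x_{i+1}·y_i), indices taken mod 8.
Σ = (-4) + (-90) + (-66) + (-57) + (-79) + (-111) + (-85) + (-95) = -587
Area = |Σ|/2 = 293.5.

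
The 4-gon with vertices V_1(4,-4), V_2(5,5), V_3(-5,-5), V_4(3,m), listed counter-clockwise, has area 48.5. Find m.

The doubled signed area Σ (x_i y_{i+1} − x_{i+1} y_i) is linear in m.
With m=0 it equals 43; the coefficient of m is -9 (from the two edges through V_4).
So -9·m + 43 = 2·48.5 = 97 ⇒ m = -6.

-6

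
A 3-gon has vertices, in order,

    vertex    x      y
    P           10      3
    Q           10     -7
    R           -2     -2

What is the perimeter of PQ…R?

36

|PQ| = √((0)² + (-10)²) = √100 = 10
|QR| = √((-12)² + (5)²) = √169 = 13
|RP| = √((12)² + (5)²) = √169 = 13
Perimeter = 10 + 13 + 13 = 36.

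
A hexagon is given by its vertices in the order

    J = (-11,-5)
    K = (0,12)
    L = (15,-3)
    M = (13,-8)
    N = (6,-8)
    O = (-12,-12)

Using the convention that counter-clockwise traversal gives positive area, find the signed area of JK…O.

Cross-terms: -132, -180, -81, -56, -168, -72  ⇒  Σ = -689
Signed area = Σ/2 = -344.5 (negative ⇒ clockwise traversal).

-344.5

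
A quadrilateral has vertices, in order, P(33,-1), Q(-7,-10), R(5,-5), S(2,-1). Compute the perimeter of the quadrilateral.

|PQ| = √((-40)² + (-9)²) = √1681 = 41
|QR| = √((12)² + (5)²) = √169 = 13
|RS| = √((-3)² + (4)²) = √25 = 5
|SP| = √((31)² + (0)²) = √961 = 31
Perimeter = 41 + 13 + 5 + 31 = 90.

90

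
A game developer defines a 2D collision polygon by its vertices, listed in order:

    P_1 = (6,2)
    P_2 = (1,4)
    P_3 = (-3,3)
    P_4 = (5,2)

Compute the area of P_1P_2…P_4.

7

Apply Gauss's area formula: 2A = Σ (x_i·y_{i+1} − x_{i+1}·y_i), indices taken mod 4.
Σ = (22) + (15) + (-21) + (-2) = 14
Area = |Σ|/2 = 7.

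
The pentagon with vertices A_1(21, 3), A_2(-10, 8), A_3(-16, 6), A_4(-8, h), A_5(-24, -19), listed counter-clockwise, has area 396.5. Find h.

0

Write out the shoelace sum; only the two edges meeting at A_4 involve h:
2·Area = [((-16)·h − (-8)·6) + ((-8)·(-19) − (-24)·h)] + 593
       = 8·h + 793 = 793
⇒ h = 0.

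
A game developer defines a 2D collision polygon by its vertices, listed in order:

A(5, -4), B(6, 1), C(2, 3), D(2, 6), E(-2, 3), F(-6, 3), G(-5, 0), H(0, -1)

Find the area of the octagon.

53

Apply the shoelace (surveyor's) formula: 2A = Σ (x_i·y_{i+1} − x_{i+1}·y_i), indices taken mod 8.
Cross-terms: 29, 16, 6, 18, 12, 15, 5, 5  ⇒  Σ = 106
Area = |Σ|/2 = 53.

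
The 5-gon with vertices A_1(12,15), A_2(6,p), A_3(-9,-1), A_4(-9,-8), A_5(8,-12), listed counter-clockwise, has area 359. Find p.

15

The doubled signed area Σ (x_i y_{i+1} − x_{i+1} y_i) is linear in p.
With p=0 it equals 403; the coefficient of p is 21 (from the two edges through A_2).
So 21·p + 403 = 2·359 = 718 ⇒ p = 15.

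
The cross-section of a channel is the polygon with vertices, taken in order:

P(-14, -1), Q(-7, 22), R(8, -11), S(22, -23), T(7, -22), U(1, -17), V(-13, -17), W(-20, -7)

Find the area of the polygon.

670.5

Apply the shoelace formula: 2A = Σ (x_i·y_{i+1} − x_{i+1}·y_i), indices taken mod 8.
P→Q: (-14)(22) − (-7)(-1) = -315
Q→R: (-7)(-11) − (8)(22) = -99
R→S: (8)(-23) − (22)(-11) = 58
S→T: (22)(-22) − (7)(-23) = -323
T→U: (7)(-17) − (1)(-22) = -97
U→V: (1)(-17) − (-13)(-17) = -238
V→W: (-13)(-7) − (-20)(-17) = -249
W→P: (-20)(-1) − (-14)(-7) = -78
Σ = -1341
Area = |Σ|/2 = 670.5.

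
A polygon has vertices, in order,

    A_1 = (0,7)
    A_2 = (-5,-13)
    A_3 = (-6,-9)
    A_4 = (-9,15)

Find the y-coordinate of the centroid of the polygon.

Apply the shoelace (surveyor's) formula. First the cross-terms c_i = x_i·y_{i+1} − x_{i+1}·y_i:
  35, -33, -171, -63  ⇒  2A = -232, A = -116.
Then Σ (y_i + y_{i+1})·c_i = -1896, so ȳ = -1896 / (6·(-116)) = 79/29.

79/29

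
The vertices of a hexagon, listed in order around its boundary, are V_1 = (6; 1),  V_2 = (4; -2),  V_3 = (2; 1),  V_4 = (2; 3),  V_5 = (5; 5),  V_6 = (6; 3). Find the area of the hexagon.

Apply the shoelace formula: 2A = Σ (x_i·y_{i+1} − x_{i+1}·y_i), indices taken mod 6.
Σ = (-16) + (8) + (4) + (-5) + (-15) + (-12) = -36
Area = |Σ|/2 = 18.

18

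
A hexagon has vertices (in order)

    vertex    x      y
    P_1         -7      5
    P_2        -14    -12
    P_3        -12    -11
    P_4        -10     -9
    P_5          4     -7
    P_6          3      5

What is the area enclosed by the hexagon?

Apply Gauss's area formula: 2A = Σ (x_i·y_{i+1} − x_{i+1}·y_i), indices taken mod 6.
Σ = (154) + (10) + (-2) + (106) + (41) + (50) = 359
Area = |Σ|/2 = 179.5.

179.5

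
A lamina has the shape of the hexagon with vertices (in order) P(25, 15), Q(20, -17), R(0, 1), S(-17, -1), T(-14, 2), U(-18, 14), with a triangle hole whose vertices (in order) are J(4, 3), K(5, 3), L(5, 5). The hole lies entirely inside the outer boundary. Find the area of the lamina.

757

Outer boundary:
Apply the shoelace (surveyor's) formula: 2A = Σ (x_i·y_{i+1} − x_{i+1}·y_i), indices taken mod 6.
Σ = (-725) + (20) + (17) + (-48) + (-160) + (-620) = -1516
Area = |Σ|/2 = 758.
Hole:
Σ = (-3) + (10) + (-5) = 2
Area = |Σ|/2 = 1.
Net area = 758 − 1 = 757.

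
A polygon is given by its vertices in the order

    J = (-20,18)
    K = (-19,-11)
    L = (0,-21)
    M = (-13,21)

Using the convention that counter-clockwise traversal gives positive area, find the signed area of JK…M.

437

Cross-terms: 562, 399, -273, 186  ⇒  Σ = 874
Signed area = Σ/2 = 437 (positive ⇒ counter-clockwise traversal).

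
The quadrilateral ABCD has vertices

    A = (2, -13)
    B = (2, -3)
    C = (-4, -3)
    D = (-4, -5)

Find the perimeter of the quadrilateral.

28

|AB| = √((0)² + (10)²) = √100 = 10
|BC| = √((-6)² + (0)²) = √36 = 6
|CD| = √((0)² + (-2)²) = √4 = 2
|DA| = √((6)² + (-8)²) = √100 = 10
Perimeter = 10 + 6 + 2 + 10 = 28.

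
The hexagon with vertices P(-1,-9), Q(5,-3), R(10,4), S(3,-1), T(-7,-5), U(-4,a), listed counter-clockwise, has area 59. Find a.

-8

The doubled signed area Σ (x_i y_{i+1} − x_{i+1} y_i) is linear in a.
With a=0 it equals 70; the coefficient of a is -6 (from the two edges through U).
So -6·a + 70 = 2·59 = 118 ⇒ a = -8.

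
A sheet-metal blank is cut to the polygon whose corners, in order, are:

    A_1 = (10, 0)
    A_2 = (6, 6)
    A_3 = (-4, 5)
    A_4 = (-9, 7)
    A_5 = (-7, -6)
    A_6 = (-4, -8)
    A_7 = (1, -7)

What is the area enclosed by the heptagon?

Apply Gauss's area formula: 2A = Σ (x_i·y_{i+1} − x_{i+1}·y_i), indices taken mod 7.
Σ = (60) + (54) + (17) + (103) + (32) + (36) + (70) = 372
Area = |Σ|/2 = 186.

186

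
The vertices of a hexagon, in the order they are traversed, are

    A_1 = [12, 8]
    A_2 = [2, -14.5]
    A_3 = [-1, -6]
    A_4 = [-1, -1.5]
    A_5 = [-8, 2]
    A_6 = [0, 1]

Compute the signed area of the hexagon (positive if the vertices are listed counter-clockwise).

Cross-terms: -190, -26.5, -4.5, -14, -8, -12  ⇒  Σ = -255
Signed area = Σ/2 = -127.5 (negative ⇒ clockwise traversal).

-127.5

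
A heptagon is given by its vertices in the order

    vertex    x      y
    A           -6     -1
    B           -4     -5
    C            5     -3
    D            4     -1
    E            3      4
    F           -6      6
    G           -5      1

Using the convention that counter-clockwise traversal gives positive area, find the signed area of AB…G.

Apply the shoelace formula: 2A = Σ (x_i·y_{i+1} − x_{i+1}·y_i), indices taken mod 7.
A→B: (-6)(-5) − (-4)(-1) = 26
B→C: (-4)(-3) − (5)(-5) = 37
C→D: (5)(-1) − (4)(-3) = 7
D→E: (4)(4) − (3)(-1) = 19
E→F: (3)(6) − (-6)(4) = 42
F→G: (-6)(1) − (-5)(6) = 24
G→A: (-5)(-1) − (-6)(1) = 11
Σ = 166
Signed area = Σ/2 = 83 (positive ⇒ counter-clockwise traversal).

83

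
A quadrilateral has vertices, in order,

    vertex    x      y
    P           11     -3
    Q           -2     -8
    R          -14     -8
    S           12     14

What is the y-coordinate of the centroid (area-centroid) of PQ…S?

Apply Gauss's area formula. First the cross-terms c_i = x_i·y_{i+1} − x_{i+1}·y_i:
  -94, -96, -100, -190  ⇒  2A = -480, A = -240.
Then Σ (y_i + y_{i+1})·c_i = -120, so ȳ = -120 / (6·(-240)) = 1/12.

1/12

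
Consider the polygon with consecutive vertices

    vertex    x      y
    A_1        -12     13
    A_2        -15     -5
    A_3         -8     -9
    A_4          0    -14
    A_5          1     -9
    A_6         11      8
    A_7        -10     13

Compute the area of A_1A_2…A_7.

416

Cross-terms: 255, 95, 112, 14, 107, 223, 26  ⇒  Σ = 832
Area = |Σ|/2 = 416.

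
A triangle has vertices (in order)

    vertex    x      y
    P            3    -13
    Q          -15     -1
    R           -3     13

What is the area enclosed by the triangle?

Σ = (-198) + (-198) + (0) = -396
Area = |Σ|/2 = 198.

198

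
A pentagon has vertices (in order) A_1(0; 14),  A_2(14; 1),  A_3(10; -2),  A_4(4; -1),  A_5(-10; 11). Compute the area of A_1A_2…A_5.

Σ = (-196) + (-38) + (-2) + (34) + (-140) = -342
Area = |Σ|/2 = 171.

171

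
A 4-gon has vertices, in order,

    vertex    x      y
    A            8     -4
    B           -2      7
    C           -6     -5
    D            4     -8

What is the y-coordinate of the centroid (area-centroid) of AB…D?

Apply the shoelace (surveyor's) formula. First the cross-terms c_i = x_i·y_{i+1} − x_{i+1}·y_i:
  48, 52, 68, 48  ⇒  2A = 216, A = 108.
Then Σ (y_i + y_{i+1})·c_i = -1212, so ȳ = -1212 / (6·108) = -101/54.

-101/54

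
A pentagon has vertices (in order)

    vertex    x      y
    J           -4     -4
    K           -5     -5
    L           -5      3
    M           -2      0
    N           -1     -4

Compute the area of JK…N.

19

Apply the shoelace formula: 2A = Σ (x_i·y_{i+1} − x_{i+1}·y_i), indices taken mod 5.
Cross-terms: 0, -40, 6, 8, -12  ⇒  Σ = -38
Area = |Σ|/2 = 19.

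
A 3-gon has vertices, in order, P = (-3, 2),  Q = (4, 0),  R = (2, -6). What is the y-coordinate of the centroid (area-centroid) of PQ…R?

-4/3

Apply the shoelace formula. First the cross-terms c_i = x_i·y_{i+1} − x_{i+1}·y_i:
  -8, -24, -14  ⇒  2A = -46, A = -23.
Then Σ (y_i + y_{i+1})·c_i = 184, so ȳ = 184 / (6·(-23)) = -4/3.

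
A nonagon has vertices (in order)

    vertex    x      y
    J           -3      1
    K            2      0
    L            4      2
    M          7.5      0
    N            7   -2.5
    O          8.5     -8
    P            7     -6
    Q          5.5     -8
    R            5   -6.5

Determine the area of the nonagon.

47.375

Σ = (-2) + (4) + (-15) + (-18.75) + (-34.75) + (5) + (-23) + (4.25) + (-14.5) = -94.75
Area = |Σ|/2 = 47.375.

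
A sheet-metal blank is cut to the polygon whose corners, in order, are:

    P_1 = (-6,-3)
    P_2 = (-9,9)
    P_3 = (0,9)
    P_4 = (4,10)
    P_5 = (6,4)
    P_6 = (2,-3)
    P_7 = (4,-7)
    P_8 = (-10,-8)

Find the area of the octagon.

Cross-terms: -81, -81, -36, -44, -26, -2, -102, -18  ⇒  Σ = -390
Area = |Σ|/2 = 195.

195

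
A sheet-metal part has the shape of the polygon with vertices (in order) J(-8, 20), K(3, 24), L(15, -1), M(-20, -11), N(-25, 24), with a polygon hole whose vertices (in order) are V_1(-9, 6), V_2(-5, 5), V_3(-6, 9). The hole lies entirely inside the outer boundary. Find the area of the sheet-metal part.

Outer boundary:
Apply the shoelace formula: 2A = Σ (x_i·y_{i+1} − x_{i+1}·y_i), indices taken mod 5.
Σ = (-252) + (-363) + (-185) + (-755) + (-308) = -1863
Area = |Σ|/2 = 931.5.
Hole:
Apply the surveyor's formula: 2A = Σ (x_i·y_{i+1} − x_{i+1}·y_i), indices taken mod 3.
Cross-terms: -15, -15, 45  ⇒  Σ = 15
Area = |Σ|/2 = 7.5.
Net area = 931.5 − 7.5 = 924.

924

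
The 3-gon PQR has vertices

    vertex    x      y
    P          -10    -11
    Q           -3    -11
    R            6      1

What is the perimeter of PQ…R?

42

|PQ| = √((7)² + (0)²) = √49 = 7
|QR| = √((9)² + (12)²) = √225 = 15
|RP| = √((-16)² + (-12)²) = √400 = 20
Perimeter = 7 + 15 + 20 = 42.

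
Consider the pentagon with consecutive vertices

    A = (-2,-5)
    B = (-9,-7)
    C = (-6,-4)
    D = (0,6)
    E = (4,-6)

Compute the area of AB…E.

Σ = (-31) + (-6) + (-36) + (-24) + (-32) = -129
Area = |Σ|/2 = 64.5.

64.5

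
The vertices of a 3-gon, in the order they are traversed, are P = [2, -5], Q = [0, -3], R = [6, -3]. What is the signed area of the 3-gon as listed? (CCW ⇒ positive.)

Apply the shoelace formula: 2A = Σ (x_i·y_{i+1} − x_{i+1}·y_i), indices taken mod 3.
Σ = (-6) + (18) + (-24) = -12
Signed area = Σ/2 = -6 (negative ⇒ clockwise traversal).

-6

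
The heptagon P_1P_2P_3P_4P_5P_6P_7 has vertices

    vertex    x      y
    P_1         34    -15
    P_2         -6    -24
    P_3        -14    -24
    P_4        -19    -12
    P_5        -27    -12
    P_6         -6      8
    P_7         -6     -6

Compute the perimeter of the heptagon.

|P_1P_2| = √((-40)² + (-9)²) = √1681 = 41
|P_2P_3| = √((-8)² + (0)²) = √64 = 8
|P_3P_4| = √((-5)² + (12)²) = √169 = 13
|P_4P_5| = √((-8)² + (0)²) = √64 = 8
|P_5P_6| = √((21)² + (20)²) = √841 = 29
|P_6P_7| = √((0)² + (-14)²) = √196 = 14
|P_7P_1| = √((40)² + (-9)²) = √1681 = 41
Perimeter = 41 + 8 + 13 + 8 + 29 + 14 + 41 = 154.

154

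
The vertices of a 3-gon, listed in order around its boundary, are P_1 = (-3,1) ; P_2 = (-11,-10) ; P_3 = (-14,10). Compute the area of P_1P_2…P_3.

Apply the shoelace (surveyor's) formula: 2A = Σ (x_i·y_{i+1} − x_{i+1}·y_i), indices taken mod 3.
Σ = (41) + (-250) + (16) = -193
Area = |Σ|/2 = 96.5.

96.5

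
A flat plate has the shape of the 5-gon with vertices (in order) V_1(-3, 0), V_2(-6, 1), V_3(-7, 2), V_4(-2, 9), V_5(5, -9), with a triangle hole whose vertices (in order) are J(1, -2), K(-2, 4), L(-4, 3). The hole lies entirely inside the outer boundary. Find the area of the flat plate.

Outer boundary:
Apply Gauss's area formula: 2A = Σ (x_i·y_{i+1} − x_{i+1}·y_i), indices taken mod 5.
Σ = (-3) + (-5) + (-59) + (-27) + (-27) = -121
Area = |Σ|/2 = 60.5.
Hole:
Apply the surveyor's formula: 2A = Σ (x_i·y_{i+1} − x_{i+1}·y_i), indices taken mod 3.
J→K: (1)(4) − (-2)(-2) = 0
K→L: (-2)(3) − (-4)(4) = 10
L→J: (-4)(-2) − (1)(3) = 5
Σ = 15
Area = |Σ|/2 = 7.5.
Net area = 60.5 − 7.5 = 53.

53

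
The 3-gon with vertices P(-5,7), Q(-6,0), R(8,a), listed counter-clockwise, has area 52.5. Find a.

-7

Write out the shoelace sum; only the two edges meeting at R involve a:
2·Area = [((-6)·a − 8·0) + (8·7 − (-5)·a)] + 42
       = -1·a + 98 = 105
⇒ a = -7.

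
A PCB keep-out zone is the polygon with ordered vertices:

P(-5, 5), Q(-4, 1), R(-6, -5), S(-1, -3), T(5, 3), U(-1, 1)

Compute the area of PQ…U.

37

Cross-terms: 15, 26, 13, 12, 8, 0  ⇒  Σ = 74
Area = |Σ|/2 = 37.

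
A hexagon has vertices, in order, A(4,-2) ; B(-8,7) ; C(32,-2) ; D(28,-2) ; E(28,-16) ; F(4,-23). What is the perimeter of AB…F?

|AB| = √((-12)² + (9)²) = √225 = 15
|BC| = √((40)² + (-9)²) = √1681 = 41
|CD| = √((-4)² + (0)²) = √16 = 4
|DE| = √((0)² + (-14)²) = √196 = 14
|EF| = √((-24)² + (-7)²) = √625 = 25
|FA| = √((0)² + (21)²) = √441 = 21
Perimeter = 15 + 41 + 4 + 14 + 25 + 21 = 120.

120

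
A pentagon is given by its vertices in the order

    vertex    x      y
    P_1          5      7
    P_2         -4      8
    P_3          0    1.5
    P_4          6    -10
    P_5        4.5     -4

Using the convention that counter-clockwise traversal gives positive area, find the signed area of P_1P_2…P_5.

62.75

Cross-terms: 68, -6, -9, 21, 51.5  ⇒  Σ = 125.5
Signed area = Σ/2 = 62.75 (positive ⇒ counter-clockwise traversal).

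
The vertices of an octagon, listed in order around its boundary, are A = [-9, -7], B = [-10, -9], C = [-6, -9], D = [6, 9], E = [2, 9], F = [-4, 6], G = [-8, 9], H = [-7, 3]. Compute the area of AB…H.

Apply Gauss's area formula: 2A = Σ (x_i·y_{i+1} − x_{i+1}·y_i), indices taken mod 8.
Cross-terms: 11, 36, 0, 36, 48, 12, 39, 76  ⇒  Σ = 258
Area = |Σ|/2 = 129.

129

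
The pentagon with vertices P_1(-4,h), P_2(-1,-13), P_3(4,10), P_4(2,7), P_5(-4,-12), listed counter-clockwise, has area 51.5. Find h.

-15

Write out the shoelace sum; only the two edges meeting at P_1 involve h:
2·Area = [((-4)·h − (-4)·(-12)) + ((-4)·(-13) − (-1)·h)] + 54
       = -3·h + 58 = 103
⇒ h = -15.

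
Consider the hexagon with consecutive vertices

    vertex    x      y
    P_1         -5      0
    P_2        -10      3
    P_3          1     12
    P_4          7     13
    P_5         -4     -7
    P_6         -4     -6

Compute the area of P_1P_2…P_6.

P_1→P_2: (-5)(3) − (-10)(0) = -15
P_2→P_3: (-10)(12) − (1)(3) = -123
P_3→P_4: (1)(13) − (7)(12) = -71
P_4→P_5: (7)(-7) − (-4)(13) = 3
P_5→P_6: (-4)(-6) − (-4)(-7) = -4
P_6→P_1: (-4)(0) − (-5)(-6) = -30
Σ = -240
Area = |Σ|/2 = 120.

120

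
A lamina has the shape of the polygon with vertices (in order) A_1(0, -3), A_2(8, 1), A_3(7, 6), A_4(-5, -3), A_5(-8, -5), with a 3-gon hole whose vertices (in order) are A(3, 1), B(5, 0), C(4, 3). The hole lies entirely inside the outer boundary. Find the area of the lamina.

Outer boundary:
Apply the shoelace (surveyor's) formula: 2A = Σ (x_i·y_{i+1} − x_{i+1}·y_i), indices taken mod 5.
Σ = (24) + (41) + (9) + (1) + (24) = 99
Area = |Σ|/2 = 49.5.
Hole:
Apply the shoelace formula: 2A = Σ (x_i·y_{i+1} − x_{i+1}·y_i), indices taken mod 3.
Σ = (-5) + (15) + (-5) = 5
Area = |Σ|/2 = 2.5.
Net area = 49.5 − 2.5 = 47.

47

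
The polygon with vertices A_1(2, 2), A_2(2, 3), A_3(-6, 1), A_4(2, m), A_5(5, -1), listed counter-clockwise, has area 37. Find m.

-4

The doubled signed area Σ (x_i y_{i+1} − x_{i+1} y_i) is linear in m.
With m=0 it equals 30; the coefficient of m is -11 (from the two edges through A_4).
So -11·m + 30 = 2·37 = 74 ⇒ m = -4.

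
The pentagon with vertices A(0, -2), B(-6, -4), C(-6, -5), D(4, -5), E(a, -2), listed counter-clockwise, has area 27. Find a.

6

The doubled signed area Σ (x_i y_{i+1} − x_{i+1} y_i) is linear in a.
With a=0 it equals 36; the coefficient of a is 3 (from the two edges through E).
So 3·a + 36 = 2·27 = 54 ⇒ a = 6.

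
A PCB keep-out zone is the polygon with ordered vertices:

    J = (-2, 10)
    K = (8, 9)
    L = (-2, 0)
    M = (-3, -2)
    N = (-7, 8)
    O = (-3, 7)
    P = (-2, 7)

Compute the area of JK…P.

76

J→K: (-2)(9) − (8)(10) = -98
K→L: (8)(0) − (-2)(9) = 18
L→M: (-2)(-2) − (-3)(0) = 4
M→N: (-3)(8) − (-7)(-2) = -38
N→O: (-7)(7) − (-3)(8) = -25
O→P: (-3)(7) − (-2)(7) = -7
P→J: (-2)(10) − (-2)(7) = -6
Σ = -152
Area = |Σ|/2 = 76.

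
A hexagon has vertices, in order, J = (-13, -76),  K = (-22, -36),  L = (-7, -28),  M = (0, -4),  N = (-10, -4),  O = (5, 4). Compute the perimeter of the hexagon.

|JK| = √((-9)² + (40)²) = √1681 = 41
|KL| = √((15)² + (8)²) = √289 = 17
|LM| = √((7)² + (24)²) = √625 = 25
|MN| = √((-10)² + (0)²) = √100 = 10
|NO| = √((15)² + (8)²) = √289 = 17
|OJ| = √((-18)² + (-80)²) = √6724 = 82
Perimeter = 41 + 17 + 25 + 10 + 17 + 82 = 192.

192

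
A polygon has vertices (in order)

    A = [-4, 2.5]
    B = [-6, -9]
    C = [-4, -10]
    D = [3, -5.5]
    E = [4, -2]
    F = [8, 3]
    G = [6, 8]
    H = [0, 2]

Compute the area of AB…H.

118.5

A→B: (-4)(-9) − (-6)(2.5) = 51
B→C: (-6)(-10) − (-4)(-9) = 24
C→D: (-4)(-5.5) − (3)(-10) = 52
D→E: (3)(-2) − (4)(-5.5) = 16
E→F: (4)(3) − (8)(-2) = 28
F→G: (8)(8) − (6)(3) = 46
G→H: (6)(2) − (0)(8) = 12
H→A: (0)(2.5) − (-4)(2) = 8
Σ = 237
Area = |Σ|/2 = 118.5.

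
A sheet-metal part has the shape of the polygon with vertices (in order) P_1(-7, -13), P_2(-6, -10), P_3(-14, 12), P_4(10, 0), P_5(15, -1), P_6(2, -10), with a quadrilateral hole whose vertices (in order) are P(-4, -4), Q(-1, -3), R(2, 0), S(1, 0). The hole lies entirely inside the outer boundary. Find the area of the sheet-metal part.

292

Outer boundary:
Apply the shoelace (surveyor's) formula: 2A = Σ (x_i·y_{i+1} − x_{i+1}·y_i), indices taken mod 6.
Cross-terms: -8, -212, -120, -10, -148, -96  ⇒  Σ = -594
Area = |Σ|/2 = 297.
Hole:
Apply the shoelace formula: 2A = Σ (x_i·y_{i+1} − x_{i+1}·y_i), indices taken mod 4.
Cross-terms: 8, 6, 0, -4  ⇒  Σ = 10
Area = |Σ|/2 = 5.
Net area = 297 − 5 = 292.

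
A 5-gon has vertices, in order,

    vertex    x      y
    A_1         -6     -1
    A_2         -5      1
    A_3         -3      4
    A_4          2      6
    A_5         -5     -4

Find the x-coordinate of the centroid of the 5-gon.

-142/51

Apply Gauss's area formula. First the cross-terms c_i = x_i·y_{i+1} − x_{i+1}·y_i:
  -11, -17, -26, 22, -19  ⇒  2A = -51, A = -25.5.
Then Σ (x_i + x_{i+1})·c_i = 426, so x̄ = 426 / (6·(-25.5)) = -142/51.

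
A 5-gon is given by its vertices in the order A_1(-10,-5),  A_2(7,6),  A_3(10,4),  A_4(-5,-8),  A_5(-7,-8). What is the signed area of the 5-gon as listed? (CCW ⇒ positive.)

-89

Apply the shoelace formula: 2A = Σ (x_i·y_{i+1} − x_{i+1}·y_i), indices taken mod 5.
A_1→A_2: (-10)(6) − (7)(-5) = -25
A_2→A_3: (7)(4) − (10)(6) = -32
A_3→A_4: (10)(-8) − (-5)(4) = -60
A_4→A_5: (-5)(-8) − (-7)(-8) = -16
A_5→A_1: (-7)(-5) − (-10)(-8) = -45
Σ = -178
Signed area = Σ/2 = -89 (negative ⇒ clockwise traversal).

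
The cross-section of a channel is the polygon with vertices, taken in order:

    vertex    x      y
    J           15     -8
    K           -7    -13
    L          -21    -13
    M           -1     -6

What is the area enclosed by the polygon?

Σ = (-251) + (-182) + (113) + (98) = -222
Area = |Σ|/2 = 111.

111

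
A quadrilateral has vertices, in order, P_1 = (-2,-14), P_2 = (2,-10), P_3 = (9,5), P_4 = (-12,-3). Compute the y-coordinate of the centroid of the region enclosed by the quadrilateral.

Apply the shoelace formula. First the cross-terms c_i = x_i·y_{i+1} − x_{i+1}·y_i:
  48, 100, 33, 162  ⇒  2A = 343, A = 171.5.
Then Σ (y_i + y_{i+1})·c_i = -4340, so ȳ = -4340 / (6·171.5) = -620/147.

-620/147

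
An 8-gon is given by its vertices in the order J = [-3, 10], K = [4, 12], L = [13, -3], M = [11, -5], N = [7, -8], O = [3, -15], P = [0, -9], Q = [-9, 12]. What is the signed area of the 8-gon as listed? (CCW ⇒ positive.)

Apply the shoelace formula: 2A = Σ (x_i·y_{i+1} − x_{i+1}·y_i), indices taken mod 8.
Cross-terms: -76, -168, -32, -53, -81, -27, -81, -54  ⇒  Σ = -572
Signed area = Σ/2 = -286 (negative ⇒ clockwise traversal).

-286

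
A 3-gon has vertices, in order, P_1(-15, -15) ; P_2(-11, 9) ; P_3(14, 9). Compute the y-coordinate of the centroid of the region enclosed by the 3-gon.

Apply Gauss's area formula. First the cross-terms c_i = x_i·y_{i+1} − x_{i+1}·y_i:
  -300, -225, -75  ⇒  2A = -600, A = -300.
Then Σ (y_i + y_{i+1})·c_i = -1800, so ȳ = -1800 / (6·(-300)) = 1.

1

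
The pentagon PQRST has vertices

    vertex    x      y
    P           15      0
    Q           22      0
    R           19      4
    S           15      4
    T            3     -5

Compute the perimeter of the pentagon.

|PQ| = √((7)² + (0)²) = √49 = 7
|QR| = √((-3)² + (4)²) = √25 = 5
|RS| = √((-4)² + (0)²) = √16 = 4
|ST| = √((-12)² + (-9)²) = √225 = 15
|TP| = √((12)² + (5)²) = √169 = 13
Perimeter = 7 + 5 + 4 + 15 + 13 = 44.

44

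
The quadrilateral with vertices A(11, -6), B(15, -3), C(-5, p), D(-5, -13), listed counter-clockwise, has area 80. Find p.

Write out the shoelace sum; only the two edges meeting at C involve p:
2·Area = [(15·p − (-5)·(-3)) + ((-5)·(-13) − (-5)·p)] + 230
       = 20·p + 280 = 160
⇒ p = -6.

-6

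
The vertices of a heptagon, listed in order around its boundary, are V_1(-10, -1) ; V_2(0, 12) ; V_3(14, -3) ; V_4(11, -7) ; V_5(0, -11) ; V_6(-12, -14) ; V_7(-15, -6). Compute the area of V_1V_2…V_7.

Σ = (-120) + (-168) + (-65) + (-121) + (-132) + (-138) + (-45) = -789
Area = |Σ|/2 = 394.5.

394.5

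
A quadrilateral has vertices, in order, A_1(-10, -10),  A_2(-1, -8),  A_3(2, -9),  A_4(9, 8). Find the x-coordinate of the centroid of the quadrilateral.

166/273

Apply the shoelace formula. First the cross-terms c_i = x_i·y_{i+1} − x_{i+1}·y_i:
  70, 25, 97, -10  ⇒  2A = 182, A = 91.
Then Σ (x_i + x_{i+1})·c_i = 332, so x̄ = 332 / (6·91) = 166/273.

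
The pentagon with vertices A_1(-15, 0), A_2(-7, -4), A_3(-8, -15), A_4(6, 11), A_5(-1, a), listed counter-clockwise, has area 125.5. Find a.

5

Write out the shoelace sum; only the two edges meeting at A_5 involve a:
2·Area = [(6·a − (-1)·11) + ((-1)·0 − (-15)·a)] + 135
       = 21·a + 146 = 251
⇒ a = 5.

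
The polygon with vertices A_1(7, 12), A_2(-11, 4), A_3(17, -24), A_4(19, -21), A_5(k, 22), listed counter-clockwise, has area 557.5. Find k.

12

Write out the shoelace sum; only the two edges meeting at A_5 involve k:
2·Area = [(19·22 − k·(-21)) + (k·12 − 7·22)] + 455
       = 33·k + 719 = 1115
⇒ k = 12.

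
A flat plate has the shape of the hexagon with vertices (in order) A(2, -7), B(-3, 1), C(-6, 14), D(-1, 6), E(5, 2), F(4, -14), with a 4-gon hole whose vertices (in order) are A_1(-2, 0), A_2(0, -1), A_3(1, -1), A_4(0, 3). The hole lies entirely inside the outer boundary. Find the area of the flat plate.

Outer boundary:
Apply the surveyor's formula: 2A = Σ (x_i·y_{i+1} − x_{i+1}·y_i), indices taken mod 6.
A→B: (2)(1) − (-3)(-7) = -19
B→C: (-3)(14) − (-6)(1) = -36
C→D: (-6)(6) − (-1)(14) = -22
D→E: (-1)(2) − (5)(6) = -32
E→F: (5)(-14) − (4)(2) = -78
F→A: (4)(-7) − (2)(-14) = 0
Σ = -187
Area = |Σ|/2 = 93.5.
Hole:
Apply the shoelace formula: 2A = Σ (x_i·y_{i+1} − x_{i+1}·y_i), indices taken mod 4.
Σ = (2) + (1) + (3) + (6) = 12
Area = |Σ|/2 = 6.
Net area = 93.5 − 6 = 87.5.

87.5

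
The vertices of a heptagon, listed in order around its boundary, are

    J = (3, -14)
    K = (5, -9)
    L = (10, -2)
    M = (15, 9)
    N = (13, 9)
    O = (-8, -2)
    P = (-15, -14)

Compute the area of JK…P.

320.5

Σ = (43) + (80) + (120) + (18) + (46) + (82) + (252) = 641
Area = |Σ|/2 = 320.5.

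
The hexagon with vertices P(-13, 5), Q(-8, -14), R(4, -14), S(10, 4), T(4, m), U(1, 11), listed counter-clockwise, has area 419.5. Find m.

Write out the shoelace sum; only the two edges meeting at T involve m:
2·Area = [(10·m − 4·4) + (4·11 − 1·m)] + 694
       = 9·m + 722 = 839
⇒ m = 13.

13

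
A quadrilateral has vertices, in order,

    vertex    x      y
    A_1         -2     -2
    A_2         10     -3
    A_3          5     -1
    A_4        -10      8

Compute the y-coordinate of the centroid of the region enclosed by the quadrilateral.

Apply the shoelace (surveyor's) formula. First the cross-terms c_i = x_i·y_{i+1} − x_{i+1}·y_i:
  26, 5, 30, 36  ⇒  2A = 97, A = 48.5.
Then Σ (y_i + y_{i+1})·c_i = 276, so ȳ = 276 / (6·48.5) = 92/97.

92/97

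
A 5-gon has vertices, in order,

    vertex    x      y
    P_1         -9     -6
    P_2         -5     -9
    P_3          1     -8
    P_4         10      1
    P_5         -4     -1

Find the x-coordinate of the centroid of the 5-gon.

Apply the shoelace (surveyor's) formula. First the cross-terms c_i = x_i·y_{i+1} − x_{i+1}·y_i:
  51, 49, 81, -6, 15  ⇒  2A = 190, A = 95.
Then Σ (x_i + x_{i+1})·c_i = -250, so x̄ = -250 / (6·95) = -25/57.

-25/57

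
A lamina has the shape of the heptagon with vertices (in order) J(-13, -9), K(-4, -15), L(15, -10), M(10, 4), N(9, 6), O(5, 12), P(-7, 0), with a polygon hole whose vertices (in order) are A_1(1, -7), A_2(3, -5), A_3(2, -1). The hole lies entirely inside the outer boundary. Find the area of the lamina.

Outer boundary:
Apply the shoelace (surveyor's) formula: 2A = Σ (x_i·y_{i+1} − x_{i+1}·y_i), indices taken mod 7.
Σ = (159) + (265) + (160) + (24) + (78) + (84) + (63) = 833
Area = |Σ|/2 = 416.5.
Hole:
Apply Gauss's area formula: 2A = Σ (x_i·y_{i+1} − x_{i+1}·y_i), indices taken mod 3.
Cross-terms: 16, 7, -13  ⇒  Σ = 10
Area = |Σ|/2 = 5.
Net area = 416.5 − 5 = 411.5.

411.5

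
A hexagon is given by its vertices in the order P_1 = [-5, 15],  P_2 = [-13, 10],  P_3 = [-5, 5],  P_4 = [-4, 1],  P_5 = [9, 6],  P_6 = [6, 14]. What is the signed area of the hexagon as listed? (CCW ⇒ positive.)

Apply Gauss's area formula: 2A = Σ (x_i·y_{i+1} − x_{i+1}·y_i), indices taken mod 6.
Cross-terms: 145, -15, 15, -33, 90, 160  ⇒  Σ = 362
Signed area = Σ/2 = 181 (positive ⇒ counter-clockwise traversal).

181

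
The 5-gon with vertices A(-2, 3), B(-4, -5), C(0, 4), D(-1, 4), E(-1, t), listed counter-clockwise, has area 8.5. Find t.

The doubled signed area Σ (x_i y_{i+1} − x_{i+1} y_i) is linear in t.
With t=0 it equals 11; the coefficient of t is 1 (from the two edges through E).
So 1·t + 11 = 2·8.5 = 17 ⇒ t = 6.

6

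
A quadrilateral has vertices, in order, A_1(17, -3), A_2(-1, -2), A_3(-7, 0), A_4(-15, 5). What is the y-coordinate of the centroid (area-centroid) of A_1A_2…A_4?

Apply the surveyor's formula. First the cross-terms c_i = x_i·y_{i+1} − x_{i+1}·y_i:
  -37, -14, -35, -40  ⇒  2A = -126, A = -63.
Then Σ (y_i + y_{i+1})·c_i = -42, so ȳ = -42 / (6·(-63)) = 1/9.

1/9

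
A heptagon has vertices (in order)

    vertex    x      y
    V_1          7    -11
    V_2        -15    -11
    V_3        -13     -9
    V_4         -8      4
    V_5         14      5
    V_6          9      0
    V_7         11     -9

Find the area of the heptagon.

Apply the surveyor's formula: 2A = Σ (x_i·y_{i+1} − x_{i+1}·y_i), indices taken mod 7.
Σ = (-242) + (-8) + (-124) + (-96) + (-45) + (-81) + (-58) = -654
Area = |Σ|/2 = 327.

327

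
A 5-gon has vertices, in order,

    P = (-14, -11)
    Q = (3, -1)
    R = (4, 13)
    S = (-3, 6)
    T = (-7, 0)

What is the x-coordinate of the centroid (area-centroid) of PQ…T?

-365/136

Apply the shoelace (surveyor's) formula. First the cross-terms c_i = x_i·y_{i+1} − x_{i+1}·y_i:
  47, 43, 63, 42, 77  ⇒  2A = 272, A = 136.
Then Σ (x_i + x_{i+1})·c_i = -2190, so x̄ = -2190 / (6·136) = -365/136.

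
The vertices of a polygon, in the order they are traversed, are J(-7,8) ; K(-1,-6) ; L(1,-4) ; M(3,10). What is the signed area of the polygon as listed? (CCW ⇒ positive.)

88

Apply the surveyor's formula: 2A = Σ (x_i·y_{i+1} − x_{i+1}·y_i), indices taken mod 4.
Σ = (50) + (10) + (22) + (94) = 176
Signed area = Σ/2 = 88 (positive ⇒ counter-clockwise traversal).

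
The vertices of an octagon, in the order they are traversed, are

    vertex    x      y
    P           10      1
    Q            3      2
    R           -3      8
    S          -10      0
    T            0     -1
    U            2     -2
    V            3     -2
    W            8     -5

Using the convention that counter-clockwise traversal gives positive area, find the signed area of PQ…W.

Apply Gauss's area formula: 2A = Σ (x_i·y_{i+1} − x_{i+1}·y_i), indices taken mod 8.
Cross-terms: 17, 30, 80, 10, 2, 2, 1, 58  ⇒  Σ = 200
Signed area = Σ/2 = 100 (positive ⇒ counter-clockwise traversal).

100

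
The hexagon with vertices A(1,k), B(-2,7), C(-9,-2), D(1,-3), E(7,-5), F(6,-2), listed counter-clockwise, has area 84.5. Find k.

4

Write out the shoelace sum; only the two edges meeting at A involve k:
2·Area = [(6·k − 1·(-2)) + (1·7 − (-2)·k)] + 128
       = 8·k + 137 = 169
⇒ k = 4.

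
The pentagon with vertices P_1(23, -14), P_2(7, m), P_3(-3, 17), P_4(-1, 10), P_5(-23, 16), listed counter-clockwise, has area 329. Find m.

11

Write out the shoelace sum; only the two edges meeting at P_2 involve m:
2·Area = [(23·m − 7·(-14)) + (7·17 − (-3)·m)] + 155
       = 26·m + 372 = 658
⇒ m = 11.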